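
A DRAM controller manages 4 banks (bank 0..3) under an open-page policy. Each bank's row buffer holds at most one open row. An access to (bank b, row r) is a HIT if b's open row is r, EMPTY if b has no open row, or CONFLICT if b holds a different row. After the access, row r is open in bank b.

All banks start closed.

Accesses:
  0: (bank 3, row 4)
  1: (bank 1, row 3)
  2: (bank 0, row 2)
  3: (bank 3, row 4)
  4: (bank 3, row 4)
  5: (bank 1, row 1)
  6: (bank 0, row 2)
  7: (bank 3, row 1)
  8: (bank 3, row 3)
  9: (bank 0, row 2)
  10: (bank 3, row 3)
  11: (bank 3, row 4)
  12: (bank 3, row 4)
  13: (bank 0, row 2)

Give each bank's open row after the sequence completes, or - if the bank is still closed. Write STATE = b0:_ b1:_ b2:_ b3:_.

step 0: bank3 None->4 [EMPTY]
step 1: bank1 None->3 [EMPTY]
step 2: bank0 None->2 [EMPTY]
step 3: bank3 4->4 [HIT]
step 4: bank3 4->4 [HIT]
step 5: bank1 3->1 [CONFLICT]
step 6: bank0 2->2 [HIT]
step 7: bank3 4->1 [CONFLICT]
step 8: bank3 1->3 [CONFLICT]
step 9: bank0 2->2 [HIT]
step 10: bank3 3->3 [HIT]
step 11: bank3 3->4 [CONFLICT]
step 12: bank3 4->4 [HIT]
step 13: bank0 2->2 [HIT]

STATE = b0:2 b1:1 b2:- b3:4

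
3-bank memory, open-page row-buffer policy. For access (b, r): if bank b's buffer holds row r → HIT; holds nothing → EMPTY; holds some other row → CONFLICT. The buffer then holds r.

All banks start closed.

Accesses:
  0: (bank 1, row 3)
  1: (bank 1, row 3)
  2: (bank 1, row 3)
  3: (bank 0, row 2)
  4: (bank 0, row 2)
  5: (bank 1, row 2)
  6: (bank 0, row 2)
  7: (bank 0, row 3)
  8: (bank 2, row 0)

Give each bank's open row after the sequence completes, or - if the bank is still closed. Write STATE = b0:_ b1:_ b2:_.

STATE = b0:3 b1:2 b2:0

  [0] b1 r3: no row ⇒ E
  [1] b1 r3: had r3 ⇒ H
  [2] b1 r3: had r3 ⇒ H
  [3] b0 r2: no row ⇒ E
  [4] b0 r2: had r2 ⇒ H
  [5] b1 r2: had r3 ⇒ C
  [6] b0 r2: had r2 ⇒ H
  [7] b0 r3: had r2 ⇒ C
  [8] b2 r0: no row ⇒ E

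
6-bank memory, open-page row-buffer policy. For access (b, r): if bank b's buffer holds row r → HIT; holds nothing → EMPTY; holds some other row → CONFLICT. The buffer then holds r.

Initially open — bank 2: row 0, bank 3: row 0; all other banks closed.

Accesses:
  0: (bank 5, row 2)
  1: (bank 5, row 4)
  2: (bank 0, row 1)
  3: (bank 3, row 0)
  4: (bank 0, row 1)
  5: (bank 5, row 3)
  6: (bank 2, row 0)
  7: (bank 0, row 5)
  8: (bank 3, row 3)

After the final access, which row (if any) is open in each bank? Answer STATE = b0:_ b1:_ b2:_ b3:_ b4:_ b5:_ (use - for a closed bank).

STATE = b0:5 b1:- b2:0 b3:3 b4:- b5:3

step 0: bank5 None->2 [EMPTY]
step 1: bank5 2->4 [CONFLICT]
step 2: bank0 None->1 [EMPTY]
step 3: bank3 0->0 [HIT]
step 4: bank0 1->1 [HIT]
step 5: bank5 4->3 [CONFLICT]
step 6: bank2 0->0 [HIT]
step 7: bank0 1->5 [CONFLICT]
step 8: bank3 0->3 [CONFLICT]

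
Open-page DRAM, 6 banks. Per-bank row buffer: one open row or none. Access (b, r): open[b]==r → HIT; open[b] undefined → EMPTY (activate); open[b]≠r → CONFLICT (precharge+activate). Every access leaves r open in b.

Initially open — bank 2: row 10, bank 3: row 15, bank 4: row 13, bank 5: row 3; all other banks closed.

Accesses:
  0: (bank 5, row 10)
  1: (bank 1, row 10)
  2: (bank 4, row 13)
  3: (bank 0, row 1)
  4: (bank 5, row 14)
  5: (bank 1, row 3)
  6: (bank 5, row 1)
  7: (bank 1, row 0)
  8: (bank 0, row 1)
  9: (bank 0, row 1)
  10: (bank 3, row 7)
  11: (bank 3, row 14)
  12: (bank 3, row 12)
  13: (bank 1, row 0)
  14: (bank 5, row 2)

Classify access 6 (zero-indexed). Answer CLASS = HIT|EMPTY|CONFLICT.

step 0: bank5 3->10 [CONFLICT]
step 1: bank1 None->10 [EMPTY]
step 2: bank4 13->13 [HIT]
step 3: bank0 None->1 [EMPTY]
step 4: bank5 10->14 [CONFLICT]
step 5: bank1 10->3 [CONFLICT]
step 6: bank5 14->1 [CONFLICT]
step 7: bank1 3->0 [CONFLICT]
step 8: bank0 1->1 [HIT]
step 9: bank0 1->1 [HIT]
step 10: bank3 15->7 [CONFLICT]
step 11: bank3 7->14 [CONFLICT]
step 12: bank3 14->12 [CONFLICT]
step 13: bank1 0->0 [HIT]
step 14: bank5 1->2 [CONFLICT]

CLASS = CONFLICT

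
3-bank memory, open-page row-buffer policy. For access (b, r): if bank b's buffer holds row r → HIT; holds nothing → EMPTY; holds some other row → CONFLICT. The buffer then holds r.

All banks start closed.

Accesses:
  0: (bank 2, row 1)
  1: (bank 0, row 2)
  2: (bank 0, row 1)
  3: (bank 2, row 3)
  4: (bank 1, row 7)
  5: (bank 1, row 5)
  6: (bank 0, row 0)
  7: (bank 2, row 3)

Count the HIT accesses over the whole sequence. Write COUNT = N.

0: bank 2 row 1 — prev None → EMPTY
1: bank 0 row 2 — prev None → EMPTY
2: bank 0 row 1 — prev 2 → CONFLICT
3: bank 2 row 3 — prev 1 → CONFLICT
4: bank 1 row 7 — prev None → EMPTY
5: bank 1 row 5 — prev 7 → CONFLICT
6: bank 0 row 0 — prev 1 → CONFLICT
7: bank 2 row 3 — prev 3 → HIT

COUNT = 1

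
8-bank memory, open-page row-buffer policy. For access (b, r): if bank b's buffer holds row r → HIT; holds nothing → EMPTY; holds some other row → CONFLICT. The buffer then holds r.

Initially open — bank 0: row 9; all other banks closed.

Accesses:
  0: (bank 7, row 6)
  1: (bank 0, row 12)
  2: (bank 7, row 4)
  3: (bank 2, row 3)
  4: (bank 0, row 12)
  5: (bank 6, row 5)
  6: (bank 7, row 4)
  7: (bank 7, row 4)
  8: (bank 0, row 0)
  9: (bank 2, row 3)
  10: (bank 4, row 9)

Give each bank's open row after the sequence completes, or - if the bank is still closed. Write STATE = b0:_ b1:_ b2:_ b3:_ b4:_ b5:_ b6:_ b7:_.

STATE = b0:0 b1:- b2:3 b3:- b4:9 b5:- b6:5 b7:4

#0 (7,6) E
#1 (0,12) C  (was 9)
#2 (7,4) C  (was 6)
#3 (2,3) E
#4 (0,12) H  (was 12)
#5 (6,5) E
#6 (7,4) H  (was 4)
#7 (7,4) H  (was 4)
#8 (0,0) C  (was 12)
#9 (2,3) H  (was 3)
#10 (4,9) E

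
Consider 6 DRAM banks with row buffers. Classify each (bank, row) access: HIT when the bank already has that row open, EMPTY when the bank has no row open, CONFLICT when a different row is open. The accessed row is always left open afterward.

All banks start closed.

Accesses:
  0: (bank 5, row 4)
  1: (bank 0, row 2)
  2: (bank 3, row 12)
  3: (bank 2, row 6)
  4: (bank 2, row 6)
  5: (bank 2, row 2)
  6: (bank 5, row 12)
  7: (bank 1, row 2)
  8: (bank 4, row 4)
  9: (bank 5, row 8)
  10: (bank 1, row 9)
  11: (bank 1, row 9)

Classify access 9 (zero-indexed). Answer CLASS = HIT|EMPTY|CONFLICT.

  [0] b5 r4: no row ⇒ E
  [1] b0 r2: no row ⇒ E
  [2] b3 r12: no row ⇒ E
  [3] b2 r6: no row ⇒ E
  [4] b2 r6: had r6 ⇒ H
  [5] b2 r2: had r6 ⇒ C
  [6] b5 r12: had r4 ⇒ C
  [7] b1 r2: no row ⇒ E
  [8] b4 r4: no row ⇒ E
  [9] b5 r8: had r12 ⇒ C
  [10] b1 r9: had r2 ⇒ C
  [11] b1 r9: had r9 ⇒ H

CLASS = CONFLICT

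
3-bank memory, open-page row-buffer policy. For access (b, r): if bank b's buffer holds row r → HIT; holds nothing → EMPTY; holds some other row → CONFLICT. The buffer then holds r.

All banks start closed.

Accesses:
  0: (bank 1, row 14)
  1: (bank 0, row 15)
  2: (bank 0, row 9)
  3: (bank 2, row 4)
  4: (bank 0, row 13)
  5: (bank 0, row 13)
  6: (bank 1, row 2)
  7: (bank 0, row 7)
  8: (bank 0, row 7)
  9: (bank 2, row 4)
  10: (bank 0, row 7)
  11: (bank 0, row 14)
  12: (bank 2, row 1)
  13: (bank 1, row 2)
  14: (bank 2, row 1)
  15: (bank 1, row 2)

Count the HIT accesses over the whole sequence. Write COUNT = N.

COUNT = 7

  [0] b1 r14: no row ⇒ E
  [1] b0 r15: no row ⇒ E
  [2] b0 r9: had r15 ⇒ C
  [3] b2 r4: no row ⇒ E
  [4] b0 r13: had r9 ⇒ C
  [5] b0 r13: had r13 ⇒ H
  [6] b1 r2: had r14 ⇒ C
  [7] b0 r7: had r13 ⇒ C
  [8] b0 r7: had r7 ⇒ H
  [9] b2 r4: had r4 ⇒ H
  [10] b0 r7: had r7 ⇒ H
  [11] b0 r14: had r7 ⇒ C
  [12] b2 r1: had r4 ⇒ C
  [13] b1 r2: had r2 ⇒ H
  [14] b2 r1: had r1 ⇒ H
  [15] b1 r2: had r2 ⇒ H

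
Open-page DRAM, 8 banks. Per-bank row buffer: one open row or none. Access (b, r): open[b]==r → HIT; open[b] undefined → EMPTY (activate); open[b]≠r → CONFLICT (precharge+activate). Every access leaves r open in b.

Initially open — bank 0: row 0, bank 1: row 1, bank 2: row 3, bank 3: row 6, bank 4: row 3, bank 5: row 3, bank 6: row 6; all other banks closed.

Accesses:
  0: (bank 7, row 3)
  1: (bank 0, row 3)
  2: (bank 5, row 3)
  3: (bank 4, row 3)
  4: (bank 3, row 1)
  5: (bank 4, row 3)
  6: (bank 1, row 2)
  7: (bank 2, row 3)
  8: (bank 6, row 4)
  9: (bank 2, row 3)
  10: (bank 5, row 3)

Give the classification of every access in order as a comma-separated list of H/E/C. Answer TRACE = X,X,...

TRACE = E,C,H,H,C,H,C,H,C,H,H

step 0: bank7 None->3 [EMPTY]
step 1: bank0 0->3 [CONFLICT]
step 2: bank5 3->3 [HIT]
step 3: bank4 3->3 [HIT]
step 4: bank3 6->1 [CONFLICT]
step 5: bank4 3->3 [HIT]
step 6: bank1 1->2 [CONFLICT]
step 7: bank2 3->3 [HIT]
step 8: bank6 6->4 [CONFLICT]
step 9: bank2 3->3 [HIT]
step 10: bank5 3->3 [HIT]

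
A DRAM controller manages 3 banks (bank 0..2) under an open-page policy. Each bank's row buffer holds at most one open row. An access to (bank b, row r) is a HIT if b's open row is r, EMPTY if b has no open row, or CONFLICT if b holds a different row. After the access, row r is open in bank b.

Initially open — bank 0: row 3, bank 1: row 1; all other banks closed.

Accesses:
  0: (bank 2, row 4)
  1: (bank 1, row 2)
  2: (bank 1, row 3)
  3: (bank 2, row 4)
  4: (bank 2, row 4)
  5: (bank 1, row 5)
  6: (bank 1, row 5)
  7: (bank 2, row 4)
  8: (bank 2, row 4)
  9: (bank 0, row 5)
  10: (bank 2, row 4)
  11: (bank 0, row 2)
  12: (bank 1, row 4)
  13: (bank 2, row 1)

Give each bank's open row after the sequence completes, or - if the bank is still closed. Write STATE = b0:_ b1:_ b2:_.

#0 (2,4) E
#1 (1,2) C  (was 1)
#2 (1,3) C  (was 2)
#3 (2,4) H  (was 4)
#4 (2,4) H  (was 4)
#5 (1,5) C  (was 3)
#6 (1,5) H  (was 5)
#7 (2,4) H  (was 4)
#8 (2,4) H  (was 4)
#9 (0,5) C  (was 3)
#10 (2,4) H  (was 4)
#11 (0,2) C  (was 5)
#12 (1,4) C  (was 5)
#13 (2,1) C  (was 4)

STATE = b0:2 b1:4 b2:1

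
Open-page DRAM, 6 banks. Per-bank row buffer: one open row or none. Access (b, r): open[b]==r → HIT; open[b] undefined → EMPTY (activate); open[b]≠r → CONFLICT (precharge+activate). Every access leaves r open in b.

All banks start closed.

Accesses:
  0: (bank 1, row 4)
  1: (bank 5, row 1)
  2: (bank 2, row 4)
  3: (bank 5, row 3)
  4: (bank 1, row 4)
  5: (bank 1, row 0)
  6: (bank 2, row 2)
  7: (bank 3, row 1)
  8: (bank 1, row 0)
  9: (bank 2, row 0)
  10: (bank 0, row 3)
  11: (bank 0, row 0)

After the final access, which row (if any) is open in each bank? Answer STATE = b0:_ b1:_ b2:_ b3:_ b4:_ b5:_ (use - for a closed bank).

#0 (1,4) E
#1 (5,1) E
#2 (2,4) E
#3 (5,3) C  (was 1)
#4 (1,4) H  (was 4)
#5 (1,0) C  (was 4)
#6 (2,2) C  (was 4)
#7 (3,1) E
#8 (1,0) H  (was 0)
#9 (2,0) C  (was 2)
#10 (0,3) E
#11 (0,0) C  (was 3)

STATE = b0:0 b1:0 b2:0 b3:1 b4:- b5:3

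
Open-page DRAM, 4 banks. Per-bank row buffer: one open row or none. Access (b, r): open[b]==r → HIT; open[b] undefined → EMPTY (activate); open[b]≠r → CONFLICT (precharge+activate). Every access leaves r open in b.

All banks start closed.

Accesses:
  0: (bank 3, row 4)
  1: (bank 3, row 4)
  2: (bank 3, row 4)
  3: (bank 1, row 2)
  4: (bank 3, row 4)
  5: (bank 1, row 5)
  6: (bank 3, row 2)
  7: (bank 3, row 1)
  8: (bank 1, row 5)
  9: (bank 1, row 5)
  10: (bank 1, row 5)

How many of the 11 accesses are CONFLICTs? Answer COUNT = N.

COUNT = 3

  [0] b3 r4: no row ⇒ E
  [1] b3 r4: had r4 ⇒ H
  [2] b3 r4: had r4 ⇒ H
  [3] b1 r2: no row ⇒ E
  [4] b3 r4: had r4 ⇒ H
  [5] b1 r5: had r2 ⇒ C
  [6] b3 r2: had r4 ⇒ C
  [7] b3 r1: had r2 ⇒ C
  [8] b1 r5: had r5 ⇒ H
  [9] b1 r5: had r5 ⇒ H
  [10] b1 r5: had r5 ⇒ H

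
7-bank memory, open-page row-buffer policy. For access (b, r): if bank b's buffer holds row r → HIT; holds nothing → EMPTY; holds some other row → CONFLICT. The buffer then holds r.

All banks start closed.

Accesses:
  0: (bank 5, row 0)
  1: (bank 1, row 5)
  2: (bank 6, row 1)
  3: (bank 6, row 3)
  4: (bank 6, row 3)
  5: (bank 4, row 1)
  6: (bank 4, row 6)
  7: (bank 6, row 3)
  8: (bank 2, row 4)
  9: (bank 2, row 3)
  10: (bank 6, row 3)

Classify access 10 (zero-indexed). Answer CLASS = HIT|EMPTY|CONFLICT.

step 0: bank5 None->0 [EMPTY]
step 1: bank1 None->5 [EMPTY]
step 2: bank6 None->1 [EMPTY]
step 3: bank6 1->3 [CONFLICT]
step 4: bank6 3->3 [HIT]
step 5: bank4 None->1 [EMPTY]
step 6: bank4 1->6 [CONFLICT]
step 7: bank6 3->3 [HIT]
step 8: bank2 None->4 [EMPTY]
step 9: bank2 4->3 [CONFLICT]
step 10: bank6 3->3 [HIT]

CLASS = HIT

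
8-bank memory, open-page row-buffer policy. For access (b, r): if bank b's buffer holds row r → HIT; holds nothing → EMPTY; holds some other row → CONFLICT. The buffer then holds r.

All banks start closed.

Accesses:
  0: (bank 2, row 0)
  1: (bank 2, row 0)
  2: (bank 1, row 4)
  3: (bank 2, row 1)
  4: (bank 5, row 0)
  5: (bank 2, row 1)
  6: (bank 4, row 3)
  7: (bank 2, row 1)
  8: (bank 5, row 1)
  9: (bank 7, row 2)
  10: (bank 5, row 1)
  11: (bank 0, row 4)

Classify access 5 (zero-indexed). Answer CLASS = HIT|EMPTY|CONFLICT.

step 0: bank2 None->0 [EMPTY]
step 1: bank2 0->0 [HIT]
step 2: bank1 None->4 [EMPTY]
step 3: bank2 0->1 [CONFLICT]
step 4: bank5 None->0 [EMPTY]
step 5: bank2 1->1 [HIT]
step 6: bank4 None->3 [EMPTY]
step 7: bank2 1->1 [HIT]
step 8: bank5 0->1 [CONFLICT]
step 9: bank7 None->2 [EMPTY]
step 10: bank5 1->1 [HIT]
step 11: bank0 None->4 [EMPTY]

CLASS = HIT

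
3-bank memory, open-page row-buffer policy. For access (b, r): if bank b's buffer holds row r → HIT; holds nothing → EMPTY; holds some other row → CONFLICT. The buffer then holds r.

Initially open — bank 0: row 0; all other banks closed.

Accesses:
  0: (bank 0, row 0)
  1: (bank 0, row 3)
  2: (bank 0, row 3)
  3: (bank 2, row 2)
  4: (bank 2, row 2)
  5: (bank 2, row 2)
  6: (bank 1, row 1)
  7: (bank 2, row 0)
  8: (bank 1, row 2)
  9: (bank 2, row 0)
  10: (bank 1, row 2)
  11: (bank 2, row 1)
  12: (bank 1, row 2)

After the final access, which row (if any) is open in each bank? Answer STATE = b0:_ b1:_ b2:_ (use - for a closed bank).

STATE = b0:3 b1:2 b2:1

#0 (0,0) H  (was 0)
#1 (0,3) C  (was 0)
#2 (0,3) H  (was 3)
#3 (2,2) E
#4 (2,2) H  (was 2)
#5 (2,2) H  (was 2)
#6 (1,1) E
#7 (2,0) C  (was 2)
#8 (1,2) C  (was 1)
#9 (2,0) H  (was 0)
#10 (1,2) H  (was 2)
#11 (2,1) C  (was 0)
#12 (1,2) H  (was 2)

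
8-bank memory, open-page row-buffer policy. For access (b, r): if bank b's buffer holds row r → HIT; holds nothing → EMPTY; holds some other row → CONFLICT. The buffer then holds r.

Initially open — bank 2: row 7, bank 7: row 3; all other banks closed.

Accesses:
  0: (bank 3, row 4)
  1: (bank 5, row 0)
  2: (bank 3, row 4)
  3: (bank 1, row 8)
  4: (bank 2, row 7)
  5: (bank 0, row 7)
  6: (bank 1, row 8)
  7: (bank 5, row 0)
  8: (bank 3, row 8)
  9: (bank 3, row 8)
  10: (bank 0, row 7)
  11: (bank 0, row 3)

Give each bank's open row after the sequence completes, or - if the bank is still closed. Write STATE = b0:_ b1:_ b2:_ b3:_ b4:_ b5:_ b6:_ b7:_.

#0 (3,4) E
#1 (5,0) E
#2 (3,4) H  (was 4)
#3 (1,8) E
#4 (2,7) H  (was 7)
#5 (0,7) E
#6 (1,8) H  (was 8)
#7 (5,0) H  (was 0)
#8 (3,8) C  (was 4)
#9 (3,8) H  (was 8)
#10 (0,7) H  (was 7)
#11 (0,3) C  (was 7)

STATE = b0:3 b1:8 b2:7 b3:8 b4:- b5:0 b6:- b7:3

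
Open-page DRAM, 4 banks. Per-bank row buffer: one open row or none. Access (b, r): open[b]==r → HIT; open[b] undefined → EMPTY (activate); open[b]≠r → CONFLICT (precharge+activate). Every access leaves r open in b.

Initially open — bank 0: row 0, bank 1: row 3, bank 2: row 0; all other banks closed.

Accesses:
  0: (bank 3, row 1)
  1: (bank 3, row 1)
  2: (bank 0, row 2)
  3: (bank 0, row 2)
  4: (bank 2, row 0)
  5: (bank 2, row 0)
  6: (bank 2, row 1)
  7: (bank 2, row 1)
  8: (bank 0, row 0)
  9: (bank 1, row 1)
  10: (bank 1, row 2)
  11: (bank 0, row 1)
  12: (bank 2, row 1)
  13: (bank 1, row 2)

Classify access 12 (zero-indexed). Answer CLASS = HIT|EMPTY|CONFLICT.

step 0: bank3 None->1 [EMPTY]
step 1: bank3 1->1 [HIT]
step 2: bank0 0->2 [CONFLICT]
step 3: bank0 2->2 [HIT]
step 4: bank2 0->0 [HIT]
step 5: bank2 0->0 [HIT]
step 6: bank2 0->1 [CONFLICT]
step 7: bank2 1->1 [HIT]
step 8: bank0 2->0 [CONFLICT]
step 9: bank1 3->1 [CONFLICT]
step 10: bank1 1->2 [CONFLICT]
step 11: bank0 0->1 [CONFLICT]
step 12: bank2 1->1 [HIT]
step 13: bank1 2->2 [HIT]

CLASS = HIT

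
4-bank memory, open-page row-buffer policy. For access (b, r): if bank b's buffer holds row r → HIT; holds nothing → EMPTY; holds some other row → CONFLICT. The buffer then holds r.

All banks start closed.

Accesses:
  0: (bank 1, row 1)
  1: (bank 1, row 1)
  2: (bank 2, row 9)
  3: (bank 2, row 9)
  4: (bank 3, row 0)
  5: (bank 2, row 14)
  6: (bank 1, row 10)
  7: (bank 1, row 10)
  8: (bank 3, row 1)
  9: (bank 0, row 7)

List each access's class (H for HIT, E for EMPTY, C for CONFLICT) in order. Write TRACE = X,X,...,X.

TRACE = E,H,E,H,E,C,C,H,C,E

#0 (1,1) E
#1 (1,1) H  (was 1)
#2 (2,9) E
#3 (2,9) H  (was 9)
#4 (3,0) E
#5 (2,14) C  (was 9)
#6 (1,10) C  (was 1)
#7 (1,10) H  (was 10)
#8 (3,1) C  (was 0)
#9 (0,7) E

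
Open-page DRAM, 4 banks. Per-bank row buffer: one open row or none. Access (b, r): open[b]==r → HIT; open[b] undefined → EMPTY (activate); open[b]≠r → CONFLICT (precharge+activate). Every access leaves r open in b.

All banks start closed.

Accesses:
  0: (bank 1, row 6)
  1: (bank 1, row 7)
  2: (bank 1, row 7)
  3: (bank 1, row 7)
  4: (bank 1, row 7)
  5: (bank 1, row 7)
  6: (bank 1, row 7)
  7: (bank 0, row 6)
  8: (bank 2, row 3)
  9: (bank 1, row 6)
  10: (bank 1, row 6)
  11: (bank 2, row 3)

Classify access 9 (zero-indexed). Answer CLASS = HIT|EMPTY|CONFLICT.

CLASS = CONFLICT

#0 (1,6) E
#1 (1,7) C  (was 6)
#2 (1,7) H  (was 7)
#3 (1,7) H  (was 7)
#4 (1,7) H  (was 7)
#5 (1,7) H  (was 7)
#6 (1,7) H  (was 7)
#7 (0,6) E
#8 (2,3) E
#9 (1,6) C  (was 7)
#10 (1,6) H  (was 6)
#11 (2,3) H  (was 3)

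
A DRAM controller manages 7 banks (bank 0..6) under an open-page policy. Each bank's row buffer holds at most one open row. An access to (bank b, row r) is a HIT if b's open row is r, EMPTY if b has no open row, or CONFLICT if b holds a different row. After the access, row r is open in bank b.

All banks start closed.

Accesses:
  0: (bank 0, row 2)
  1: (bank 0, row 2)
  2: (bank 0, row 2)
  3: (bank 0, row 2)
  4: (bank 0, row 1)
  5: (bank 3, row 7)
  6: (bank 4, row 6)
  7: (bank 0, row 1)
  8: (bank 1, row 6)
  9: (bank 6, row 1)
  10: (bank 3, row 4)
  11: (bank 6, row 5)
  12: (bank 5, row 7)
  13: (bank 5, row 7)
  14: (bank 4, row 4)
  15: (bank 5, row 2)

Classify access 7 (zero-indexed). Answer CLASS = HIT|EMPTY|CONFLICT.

#0 (0,2) E
#1 (0,2) H  (was 2)
#2 (0,2) H  (was 2)
#3 (0,2) H  (was 2)
#4 (0,1) C  (was 2)
#5 (3,7) E
#6 (4,6) E
#7 (0,1) H  (was 1)
#8 (1,6) E
#9 (6,1) E
#10 (3,4) C  (was 7)
#11 (6,5) C  (was 1)
#12 (5,7) E
#13 (5,7) H  (was 7)
#14 (4,4) C  (was 6)
#15 (5,2) C  (was 7)

CLASS = HIT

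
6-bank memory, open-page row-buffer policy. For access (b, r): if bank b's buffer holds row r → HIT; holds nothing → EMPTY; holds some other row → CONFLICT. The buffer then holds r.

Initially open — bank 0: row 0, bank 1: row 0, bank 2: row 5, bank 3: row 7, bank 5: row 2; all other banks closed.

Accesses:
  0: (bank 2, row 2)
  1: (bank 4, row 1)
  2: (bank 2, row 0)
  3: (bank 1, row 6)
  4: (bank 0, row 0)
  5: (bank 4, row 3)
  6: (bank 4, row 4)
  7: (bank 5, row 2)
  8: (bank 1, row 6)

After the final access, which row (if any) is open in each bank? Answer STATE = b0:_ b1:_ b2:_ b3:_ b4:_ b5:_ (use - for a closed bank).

step 0: bank2 5->2 [CONFLICT]
step 1: bank4 None->1 [EMPTY]
step 2: bank2 2->0 [CONFLICT]
step 3: bank1 0->6 [CONFLICT]
step 4: bank0 0->0 [HIT]
step 5: bank4 1->3 [CONFLICT]
step 6: bank4 3->4 [CONFLICT]
step 7: bank5 2->2 [HIT]
step 8: bank1 6->6 [HIT]

STATE = b0:0 b1:6 b2:0 b3:7 b4:4 b5:2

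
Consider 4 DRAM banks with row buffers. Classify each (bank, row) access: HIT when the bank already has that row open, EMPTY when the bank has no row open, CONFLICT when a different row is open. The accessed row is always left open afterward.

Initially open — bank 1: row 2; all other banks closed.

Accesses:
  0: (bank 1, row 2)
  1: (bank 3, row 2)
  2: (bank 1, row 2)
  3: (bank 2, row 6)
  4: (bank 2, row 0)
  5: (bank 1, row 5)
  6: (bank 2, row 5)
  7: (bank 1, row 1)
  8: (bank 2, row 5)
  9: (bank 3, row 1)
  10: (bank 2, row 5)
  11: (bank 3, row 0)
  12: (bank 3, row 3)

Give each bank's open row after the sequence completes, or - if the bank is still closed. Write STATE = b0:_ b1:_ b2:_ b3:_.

STATE = b0:- b1:1 b2:5 b3:3

  [0] b1 r2: had r2 ⇒ H
  [1] b3 r2: no row ⇒ E
  [2] b1 r2: had r2 ⇒ H
  [3] b2 r6: no row ⇒ E
  [4] b2 r0: had r6 ⇒ C
  [5] b1 r5: had r2 ⇒ C
  [6] b2 r5: had r0 ⇒ C
  [7] b1 r1: had r5 ⇒ C
  [8] b2 r5: had r5 ⇒ H
  [9] b3 r1: had r2 ⇒ C
  [10] b2 r5: had r5 ⇒ H
  [11] b3 r0: had r1 ⇒ C
  [12] b3 r3: had r0 ⇒ C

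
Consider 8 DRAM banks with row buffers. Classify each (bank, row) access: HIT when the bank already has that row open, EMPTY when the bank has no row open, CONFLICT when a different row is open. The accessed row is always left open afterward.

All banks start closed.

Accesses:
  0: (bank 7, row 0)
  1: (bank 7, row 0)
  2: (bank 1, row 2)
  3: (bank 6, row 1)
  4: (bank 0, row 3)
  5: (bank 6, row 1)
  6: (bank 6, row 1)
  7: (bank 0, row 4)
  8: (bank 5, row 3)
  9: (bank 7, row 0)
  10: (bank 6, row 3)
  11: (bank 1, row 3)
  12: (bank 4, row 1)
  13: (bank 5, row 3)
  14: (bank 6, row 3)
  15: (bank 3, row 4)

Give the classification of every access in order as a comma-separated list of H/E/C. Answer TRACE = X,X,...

#0 (7,0) E
#1 (7,0) H  (was 0)
#2 (1,2) E
#3 (6,1) E
#4 (0,3) E
#5 (6,1) H  (was 1)
#6 (6,1) H  (was 1)
#7 (0,4) C  (was 3)
#8 (5,3) E
#9 (7,0) H  (was 0)
#10 (6,3) C  (was 1)
#11 (1,3) C  (was 2)
#12 (4,1) E
#13 (5,3) H  (was 3)
#14 (6,3) H  (was 3)
#15 (3,4) E

TRACE = E,H,E,E,E,H,H,C,E,H,C,C,E,H,H,E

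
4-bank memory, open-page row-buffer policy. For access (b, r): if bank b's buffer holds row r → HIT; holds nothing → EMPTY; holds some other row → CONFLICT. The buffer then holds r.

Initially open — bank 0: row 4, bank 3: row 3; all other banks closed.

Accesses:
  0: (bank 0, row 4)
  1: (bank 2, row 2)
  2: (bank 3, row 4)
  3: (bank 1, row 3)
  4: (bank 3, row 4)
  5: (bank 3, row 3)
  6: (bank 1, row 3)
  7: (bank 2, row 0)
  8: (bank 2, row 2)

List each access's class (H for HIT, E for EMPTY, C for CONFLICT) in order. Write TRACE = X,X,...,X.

step 0: bank0 4->4 [HIT]
step 1: bank2 None->2 [EMPTY]
step 2: bank3 3->4 [CONFLICT]
step 3: bank1 None->3 [EMPTY]
step 4: bank3 4->4 [HIT]
step 5: bank3 4->3 [CONFLICT]
step 6: bank1 3->3 [HIT]
step 7: bank2 2->0 [CONFLICT]
step 8: bank2 0->2 [CONFLICT]

TRACE = H,E,C,E,H,C,H,C,C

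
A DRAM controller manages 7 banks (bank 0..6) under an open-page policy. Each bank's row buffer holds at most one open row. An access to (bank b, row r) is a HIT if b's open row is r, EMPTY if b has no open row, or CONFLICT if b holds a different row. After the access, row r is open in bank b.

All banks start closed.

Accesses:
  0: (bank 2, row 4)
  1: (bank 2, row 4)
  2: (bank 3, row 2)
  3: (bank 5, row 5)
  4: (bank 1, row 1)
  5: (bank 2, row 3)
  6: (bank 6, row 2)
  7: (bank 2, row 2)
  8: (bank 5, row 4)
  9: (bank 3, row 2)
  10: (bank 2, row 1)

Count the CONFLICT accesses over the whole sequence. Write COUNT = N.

step 0: bank2 None->4 [EMPTY]
step 1: bank2 4->4 [HIT]
step 2: bank3 None->2 [EMPTY]
step 3: bank5 None->5 [EMPTY]
step 4: bank1 None->1 [EMPTY]
step 5: bank2 4->3 [CONFLICT]
step 6: bank6 None->2 [EMPTY]
step 7: bank2 3->2 [CONFLICT]
step 8: bank5 5->4 [CONFLICT]
step 9: bank3 2->2 [HIT]
step 10: bank2 2->1 [CONFLICT]

COUNT = 4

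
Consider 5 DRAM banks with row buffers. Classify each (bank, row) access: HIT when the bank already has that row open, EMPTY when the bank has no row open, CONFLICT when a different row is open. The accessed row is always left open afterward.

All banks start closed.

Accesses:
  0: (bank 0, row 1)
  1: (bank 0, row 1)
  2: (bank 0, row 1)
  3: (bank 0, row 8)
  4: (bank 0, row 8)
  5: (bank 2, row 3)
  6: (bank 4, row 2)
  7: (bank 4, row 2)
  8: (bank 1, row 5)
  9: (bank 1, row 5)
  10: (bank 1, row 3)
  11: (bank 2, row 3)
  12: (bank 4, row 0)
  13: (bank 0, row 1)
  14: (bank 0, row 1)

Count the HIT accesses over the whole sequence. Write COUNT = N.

COUNT = 7

  [0] b0 r1: no row ⇒ E
  [1] b0 r1: had r1 ⇒ H
  [2] b0 r1: had r1 ⇒ H
  [3] b0 r8: had r1 ⇒ C
  [4] b0 r8: had r8 ⇒ H
  [5] b2 r3: no row ⇒ E
  [6] b4 r2: no row ⇒ E
  [7] b4 r2: had r2 ⇒ H
  [8] b1 r5: no row ⇒ E
  [9] b1 r5: had r5 ⇒ H
  [10] b1 r3: had r5 ⇒ C
  [11] b2 r3: had r3 ⇒ H
  [12] b4 r0: had r2 ⇒ C
  [13] b0 r1: had r8 ⇒ C
  [14] b0 r1: had r1 ⇒ H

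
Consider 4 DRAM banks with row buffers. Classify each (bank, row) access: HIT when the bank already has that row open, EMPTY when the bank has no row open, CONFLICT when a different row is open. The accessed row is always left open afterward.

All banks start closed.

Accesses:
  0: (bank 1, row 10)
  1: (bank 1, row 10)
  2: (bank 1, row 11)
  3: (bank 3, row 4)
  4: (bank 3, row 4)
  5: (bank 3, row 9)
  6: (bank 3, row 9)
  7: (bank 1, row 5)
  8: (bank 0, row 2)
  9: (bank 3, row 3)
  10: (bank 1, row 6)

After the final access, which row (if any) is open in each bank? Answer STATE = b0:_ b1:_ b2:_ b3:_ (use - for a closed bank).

STATE = b0:2 b1:6 b2:- b3:3

#0 (1,10) E
#1 (1,10) H  (was 10)
#2 (1,11) C  (was 10)
#3 (3,4) E
#4 (3,4) H  (was 4)
#5 (3,9) C  (was 4)
#6 (3,9) H  (was 9)
#7 (1,5) C  (was 11)
#8 (0,2) E
#9 (3,3) C  (was 9)
#10 (1,6) C  (was 5)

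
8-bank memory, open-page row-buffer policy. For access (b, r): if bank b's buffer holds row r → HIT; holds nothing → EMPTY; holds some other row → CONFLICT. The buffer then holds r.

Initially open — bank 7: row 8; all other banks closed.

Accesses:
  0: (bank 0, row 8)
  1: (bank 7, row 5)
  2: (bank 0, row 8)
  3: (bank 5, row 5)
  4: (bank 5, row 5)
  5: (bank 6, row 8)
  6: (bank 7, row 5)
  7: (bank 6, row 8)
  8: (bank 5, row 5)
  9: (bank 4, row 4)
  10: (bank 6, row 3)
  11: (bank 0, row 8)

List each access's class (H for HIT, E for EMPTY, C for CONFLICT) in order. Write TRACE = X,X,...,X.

TRACE = E,C,H,E,H,E,H,H,H,E,C,H

#0 (0,8) E
#1 (7,5) C  (was 8)
#2 (0,8) H  (was 8)
#3 (5,5) E
#4 (5,5) H  (was 5)
#5 (6,8) E
#6 (7,5) H  (was 5)
#7 (6,8) H  (was 8)
#8 (5,5) H  (was 5)
#9 (4,4) E
#10 (6,3) C  (was 8)
#11 (0,8) H  (was 8)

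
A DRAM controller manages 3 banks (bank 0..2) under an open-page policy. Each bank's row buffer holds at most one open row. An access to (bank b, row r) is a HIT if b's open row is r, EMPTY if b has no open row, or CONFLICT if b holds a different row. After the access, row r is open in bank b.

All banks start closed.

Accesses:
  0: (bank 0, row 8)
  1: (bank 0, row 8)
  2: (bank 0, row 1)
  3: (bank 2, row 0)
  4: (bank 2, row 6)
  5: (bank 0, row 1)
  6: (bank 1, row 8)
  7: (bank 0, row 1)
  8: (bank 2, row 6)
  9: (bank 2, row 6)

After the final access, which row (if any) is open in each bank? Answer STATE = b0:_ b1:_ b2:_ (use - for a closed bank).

STATE = b0:1 b1:8 b2:6

step 0: bank0 None->8 [EMPTY]
step 1: bank0 8->8 [HIT]
step 2: bank0 8->1 [CONFLICT]
step 3: bank2 None->0 [EMPTY]
step 4: bank2 0->6 [CONFLICT]
step 5: bank0 1->1 [HIT]
step 6: bank1 None->8 [EMPTY]
step 7: bank0 1->1 [HIT]
step 8: bank2 6->6 [HIT]
step 9: bank2 6->6 [HIT]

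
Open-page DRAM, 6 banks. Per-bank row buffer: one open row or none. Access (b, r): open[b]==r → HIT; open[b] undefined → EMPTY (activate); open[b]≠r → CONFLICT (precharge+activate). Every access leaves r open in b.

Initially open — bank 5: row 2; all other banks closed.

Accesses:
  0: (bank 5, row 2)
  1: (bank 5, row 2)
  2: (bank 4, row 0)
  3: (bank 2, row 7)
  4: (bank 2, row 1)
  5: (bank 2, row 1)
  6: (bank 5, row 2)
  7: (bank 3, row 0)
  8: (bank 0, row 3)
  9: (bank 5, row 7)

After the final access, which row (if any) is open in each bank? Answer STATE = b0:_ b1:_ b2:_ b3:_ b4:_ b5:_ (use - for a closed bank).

STATE = b0:3 b1:- b2:1 b3:0 b4:0 b5:7

0: bank 5 row 2 — prev 2 → HIT
1: bank 5 row 2 — prev 2 → HIT
2: bank 4 row 0 — prev None → EMPTY
3: bank 2 row 7 — prev None → EMPTY
4: bank 2 row 1 — prev 7 → CONFLICT
5: bank 2 row 1 — prev 1 → HIT
6: bank 5 row 2 — prev 2 → HIT
7: bank 3 row 0 — prev None → EMPTY
8: bank 0 row 3 — prev None → EMPTY
9: bank 5 row 7 — prev 2 → CONFLICT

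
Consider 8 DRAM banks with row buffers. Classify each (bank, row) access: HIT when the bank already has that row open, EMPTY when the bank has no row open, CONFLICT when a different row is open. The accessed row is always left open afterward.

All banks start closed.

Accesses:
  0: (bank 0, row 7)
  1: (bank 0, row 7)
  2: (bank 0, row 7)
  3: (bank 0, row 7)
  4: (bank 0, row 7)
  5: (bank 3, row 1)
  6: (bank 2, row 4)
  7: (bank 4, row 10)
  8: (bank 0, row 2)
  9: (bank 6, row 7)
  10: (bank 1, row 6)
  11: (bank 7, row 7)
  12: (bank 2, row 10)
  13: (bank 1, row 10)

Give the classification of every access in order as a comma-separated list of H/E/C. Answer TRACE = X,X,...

step 0: bank0 None->7 [EMPTY]
step 1: bank0 7->7 [HIT]
step 2: bank0 7->7 [HIT]
step 3: bank0 7->7 [HIT]
step 4: bank0 7->7 [HIT]
step 5: bank3 None->1 [EMPTY]
step 6: bank2 None->4 [EMPTY]
step 7: bank4 None->10 [EMPTY]
step 8: bank0 7->2 [CONFLICT]
step 9: bank6 None->7 [EMPTY]
step 10: bank1 None->6 [EMPTY]
step 11: bank7 None->7 [EMPTY]
step 12: bank2 4->10 [CONFLICT]
step 13: bank1 6->10 [CONFLICT]

TRACE = E,H,H,H,H,E,E,E,C,E,E,E,C,C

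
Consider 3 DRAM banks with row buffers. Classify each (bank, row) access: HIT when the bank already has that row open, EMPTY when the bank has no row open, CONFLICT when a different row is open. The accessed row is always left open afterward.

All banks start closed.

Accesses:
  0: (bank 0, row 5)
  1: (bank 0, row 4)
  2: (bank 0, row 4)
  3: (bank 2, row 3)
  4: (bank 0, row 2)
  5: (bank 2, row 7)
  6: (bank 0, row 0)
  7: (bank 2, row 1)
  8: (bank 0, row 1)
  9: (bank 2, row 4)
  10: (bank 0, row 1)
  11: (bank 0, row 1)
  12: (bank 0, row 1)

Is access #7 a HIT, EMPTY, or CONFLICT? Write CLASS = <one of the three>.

0: bank 0 row 5 — prev None → EMPTY
1: bank 0 row 4 — prev 5 → CONFLICT
2: bank 0 row 4 — prev 4 → HIT
3: bank 2 row 3 — prev None → EMPTY
4: bank 0 row 2 — prev 4 → CONFLICT
5: bank 2 row 7 — prev 3 → CONFLICT
6: bank 0 row 0 — prev 2 → CONFLICT
7: bank 2 row 1 — prev 7 → CONFLICT
8: bank 0 row 1 — prev 0 → CONFLICT
9: bank 2 row 4 — prev 1 → CONFLICT
10: bank 0 row 1 — prev 1 → HIT
11: bank 0 row 1 — prev 1 → HIT
12: bank 0 row 1 — prev 1 → HIT

CLASS = CONFLICT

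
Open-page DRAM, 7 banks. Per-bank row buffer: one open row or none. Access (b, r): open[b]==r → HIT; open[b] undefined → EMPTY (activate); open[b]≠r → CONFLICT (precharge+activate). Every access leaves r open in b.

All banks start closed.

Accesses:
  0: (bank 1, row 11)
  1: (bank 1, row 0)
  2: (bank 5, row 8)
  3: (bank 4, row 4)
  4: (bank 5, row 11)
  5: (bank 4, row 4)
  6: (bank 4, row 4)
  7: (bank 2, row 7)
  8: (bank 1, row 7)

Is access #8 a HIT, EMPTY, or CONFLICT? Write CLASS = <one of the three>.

  [0] b1 r11: no row ⇒ E
  [1] b1 r0: had r11 ⇒ C
  [2] b5 r8: no row ⇒ E
  [3] b4 r4: no row ⇒ E
  [4] b5 r11: had r8 ⇒ C
  [5] b4 r4: had r4 ⇒ H
  [6] b4 r4: had r4 ⇒ H
  [7] b2 r7: no row ⇒ E
  [8] b1 r7: had r0 ⇒ C

CLASS = CONFLICT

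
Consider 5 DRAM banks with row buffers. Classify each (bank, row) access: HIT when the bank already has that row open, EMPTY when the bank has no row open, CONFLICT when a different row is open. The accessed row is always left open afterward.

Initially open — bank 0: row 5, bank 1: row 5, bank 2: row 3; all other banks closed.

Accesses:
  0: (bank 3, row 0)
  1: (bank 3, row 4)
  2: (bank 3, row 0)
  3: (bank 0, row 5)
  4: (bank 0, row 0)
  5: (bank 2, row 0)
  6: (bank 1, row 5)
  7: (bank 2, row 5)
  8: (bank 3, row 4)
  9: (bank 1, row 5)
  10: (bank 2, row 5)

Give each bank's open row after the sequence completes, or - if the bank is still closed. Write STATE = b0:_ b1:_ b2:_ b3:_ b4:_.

step 0: bank3 None->0 [EMPTY]
step 1: bank3 0->4 [CONFLICT]
step 2: bank3 4->0 [CONFLICT]
step 3: bank0 5->5 [HIT]
step 4: bank0 5->0 [CONFLICT]
step 5: bank2 3->0 [CONFLICT]
step 6: bank1 5->5 [HIT]
step 7: bank2 0->5 [CONFLICT]
step 8: bank3 0->4 [CONFLICT]
step 9: bank1 5->5 [HIT]
step 10: bank2 5->5 [HIT]

STATE = b0:0 b1:5 b2:5 b3:4 b4:-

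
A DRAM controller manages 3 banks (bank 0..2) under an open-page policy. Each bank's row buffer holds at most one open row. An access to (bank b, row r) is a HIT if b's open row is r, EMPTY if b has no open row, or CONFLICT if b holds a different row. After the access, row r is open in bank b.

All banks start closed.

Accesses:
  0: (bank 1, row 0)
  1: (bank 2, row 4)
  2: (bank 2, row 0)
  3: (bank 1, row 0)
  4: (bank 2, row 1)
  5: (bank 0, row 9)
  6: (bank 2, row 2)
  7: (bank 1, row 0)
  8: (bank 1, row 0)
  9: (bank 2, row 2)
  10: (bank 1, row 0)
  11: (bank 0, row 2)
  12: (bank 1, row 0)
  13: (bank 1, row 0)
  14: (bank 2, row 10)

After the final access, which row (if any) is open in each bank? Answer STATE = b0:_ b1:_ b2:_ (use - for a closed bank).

STATE = b0:2 b1:0 b2:10

step 0: bank1 None->0 [EMPTY]
step 1: bank2 None->4 [EMPTY]
step 2: bank2 4->0 [CONFLICT]
step 3: bank1 0->0 [HIT]
step 4: bank2 0->1 [CONFLICT]
step 5: bank0 None->9 [EMPTY]
step 6: bank2 1->2 [CONFLICT]
step 7: bank1 0->0 [HIT]
step 8: bank1 0->0 [HIT]
step 9: bank2 2->2 [HIT]
step 10: bank1 0->0 [HIT]
step 11: bank0 9->2 [CONFLICT]
step 12: bank1 0->0 [HIT]
step 13: bank1 0->0 [HIT]
step 14: bank2 2->10 [CONFLICT]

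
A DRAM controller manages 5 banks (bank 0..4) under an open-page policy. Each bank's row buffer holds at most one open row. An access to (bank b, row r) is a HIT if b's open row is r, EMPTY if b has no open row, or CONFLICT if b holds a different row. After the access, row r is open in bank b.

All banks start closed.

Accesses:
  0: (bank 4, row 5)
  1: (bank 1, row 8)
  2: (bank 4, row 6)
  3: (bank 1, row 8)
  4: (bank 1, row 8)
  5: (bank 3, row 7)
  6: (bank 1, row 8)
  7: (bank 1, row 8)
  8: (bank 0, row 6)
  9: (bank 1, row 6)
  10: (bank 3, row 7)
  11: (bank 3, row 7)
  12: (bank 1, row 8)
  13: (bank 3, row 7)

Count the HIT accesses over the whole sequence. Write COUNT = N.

  [0] b4 r5: no row ⇒ E
  [1] b1 r8: no row ⇒ E
  [2] b4 r6: had r5 ⇒ C
  [3] b1 r8: had r8 ⇒ H
  [4] b1 r8: had r8 ⇒ H
  [5] b3 r7: no row ⇒ E
  [6] b1 r8: had r8 ⇒ H
  [7] b1 r8: had r8 ⇒ H
  [8] b0 r6: no row ⇒ E
  [9] b1 r6: had r8 ⇒ C
  [10] b3 r7: had r7 ⇒ H
  [11] b3 r7: had r7 ⇒ H
  [12] b1 r8: had r6 ⇒ C
  [13] b3 r7: had r7 ⇒ H

COUNT = 7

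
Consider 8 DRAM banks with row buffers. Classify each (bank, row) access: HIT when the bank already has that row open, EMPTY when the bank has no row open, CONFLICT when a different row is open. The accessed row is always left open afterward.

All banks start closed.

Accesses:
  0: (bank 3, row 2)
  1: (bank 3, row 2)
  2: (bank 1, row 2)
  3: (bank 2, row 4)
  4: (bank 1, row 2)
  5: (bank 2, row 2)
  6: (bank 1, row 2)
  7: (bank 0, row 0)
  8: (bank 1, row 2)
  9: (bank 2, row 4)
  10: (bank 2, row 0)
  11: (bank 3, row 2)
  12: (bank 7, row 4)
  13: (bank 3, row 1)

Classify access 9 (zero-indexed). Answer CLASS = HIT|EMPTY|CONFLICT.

CLASS = CONFLICT

0: bank 3 row 2 — prev None → EMPTY
1: bank 3 row 2 — prev 2 → HIT
2: bank 1 row 2 — prev None → EMPTY
3: bank 2 row 4 — prev None → EMPTY
4: bank 1 row 2 — prev 2 → HIT
5: bank 2 row 2 — prev 4 → CONFLICT
6: bank 1 row 2 — prev 2 → HIT
7: bank 0 row 0 — prev None → EMPTY
8: bank 1 row 2 — prev 2 → HIT
9: bank 2 row 4 — prev 2 → CONFLICT
10: bank 2 row 0 — prev 4 → CONFLICT
11: bank 3 row 2 — prev 2 → HIT
12: bank 7 row 4 — prev None → EMPTY
13: bank 3 row 1 — prev 2 → CONFLICT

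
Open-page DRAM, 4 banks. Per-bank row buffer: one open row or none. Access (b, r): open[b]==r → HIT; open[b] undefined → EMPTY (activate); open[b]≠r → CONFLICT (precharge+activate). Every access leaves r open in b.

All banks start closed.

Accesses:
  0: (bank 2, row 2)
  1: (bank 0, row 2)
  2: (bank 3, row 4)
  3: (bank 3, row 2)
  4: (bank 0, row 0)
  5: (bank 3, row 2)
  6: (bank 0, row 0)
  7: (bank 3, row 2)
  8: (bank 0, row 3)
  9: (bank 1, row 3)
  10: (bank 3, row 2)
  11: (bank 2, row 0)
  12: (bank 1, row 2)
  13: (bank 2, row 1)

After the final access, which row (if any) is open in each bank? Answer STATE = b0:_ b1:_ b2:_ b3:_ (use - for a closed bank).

STATE = b0:3 b1:2 b2:1 b3:2

step 0: bank2 None->2 [EMPTY]
step 1: bank0 None->2 [EMPTY]
step 2: bank3 None->4 [EMPTY]
step 3: bank3 4->2 [CONFLICT]
step 4: bank0 2->0 [CONFLICT]
step 5: bank3 2->2 [HIT]
step 6: bank0 0->0 [HIT]
step 7: bank3 2->2 [HIT]
step 8: bank0 0->3 [CONFLICT]
step 9: bank1 None->3 [EMPTY]
step 10: bank3 2->2 [HIT]
step 11: bank2 2->0 [CONFLICT]
step 12: bank1 3->2 [CONFLICT]
step 13: bank2 0->1 [CONFLICT]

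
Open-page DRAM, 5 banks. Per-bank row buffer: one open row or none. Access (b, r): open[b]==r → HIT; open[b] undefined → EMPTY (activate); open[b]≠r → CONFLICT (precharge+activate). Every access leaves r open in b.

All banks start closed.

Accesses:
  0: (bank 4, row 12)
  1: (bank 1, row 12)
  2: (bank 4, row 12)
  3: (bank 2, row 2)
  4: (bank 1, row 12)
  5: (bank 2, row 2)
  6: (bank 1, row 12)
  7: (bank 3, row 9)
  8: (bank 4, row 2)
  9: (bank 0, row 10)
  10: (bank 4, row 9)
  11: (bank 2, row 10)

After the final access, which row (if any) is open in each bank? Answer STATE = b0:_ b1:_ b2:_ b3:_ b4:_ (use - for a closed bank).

STATE = b0:10 b1:12 b2:10 b3:9 b4:9

0: bank 4 row 12 — prev None → EMPTY
1: bank 1 row 12 — prev None → EMPTY
2: bank 4 row 12 — prev 12 → HIT
3: bank 2 row 2 — prev None → EMPTY
4: bank 1 row 12 — prev 12 → HIT
5: bank 2 row 2 — prev 2 → HIT
6: bank 1 row 12 — prev 12 → HIT
7: bank 3 row 9 — prev None → EMPTY
8: bank 4 row 2 — prev 12 → CONFLICT
9: bank 0 row 10 — prev None → EMPTY
10: bank 4 row 9 — prev 2 → CONFLICT
11: bank 2 row 10 — prev 2 → CONFLICT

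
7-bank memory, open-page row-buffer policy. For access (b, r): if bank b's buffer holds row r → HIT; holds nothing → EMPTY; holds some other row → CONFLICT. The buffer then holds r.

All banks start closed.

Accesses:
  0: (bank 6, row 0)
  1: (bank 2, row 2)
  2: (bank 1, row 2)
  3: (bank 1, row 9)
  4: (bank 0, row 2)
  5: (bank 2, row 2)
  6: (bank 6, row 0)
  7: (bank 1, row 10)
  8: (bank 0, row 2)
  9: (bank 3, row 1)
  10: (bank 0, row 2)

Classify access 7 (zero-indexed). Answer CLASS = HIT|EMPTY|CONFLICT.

  [0] b6 r0: no row ⇒ E
  [1] b2 r2: no row ⇒ E
  [2] b1 r2: no row ⇒ E
  [3] b1 r9: had r2 ⇒ C
  [4] b0 r2: no row ⇒ E
  [5] b2 r2: had r2 ⇒ H
  [6] b6 r0: had r0 ⇒ H
  [7] b1 r10: had r9 ⇒ C
  [8] b0 r2: had r2 ⇒ H
  [9] b3 r1: no row ⇒ E
  [10] b0 r2: had r2 ⇒ H

CLASS = CONFLICT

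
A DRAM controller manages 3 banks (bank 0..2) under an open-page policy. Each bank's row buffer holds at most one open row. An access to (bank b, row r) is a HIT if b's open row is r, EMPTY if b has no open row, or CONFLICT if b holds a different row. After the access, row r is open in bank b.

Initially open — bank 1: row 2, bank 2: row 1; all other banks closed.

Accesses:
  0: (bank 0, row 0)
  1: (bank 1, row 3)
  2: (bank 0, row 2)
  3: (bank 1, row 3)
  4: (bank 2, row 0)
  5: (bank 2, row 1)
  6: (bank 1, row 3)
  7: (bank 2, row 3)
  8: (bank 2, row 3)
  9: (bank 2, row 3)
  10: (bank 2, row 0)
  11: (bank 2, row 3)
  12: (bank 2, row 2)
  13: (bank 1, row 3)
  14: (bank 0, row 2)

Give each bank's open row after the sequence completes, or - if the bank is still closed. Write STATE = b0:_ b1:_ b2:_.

STATE = b0:2 b1:3 b2:2

#0 (0,0) E
#1 (1,3) C  (was 2)
#2 (0,2) C  (was 0)
#3 (1,3) H  (was 3)
#4 (2,0) C  (was 1)
#5 (2,1) C  (was 0)
#6 (1,3) H  (was 3)
#7 (2,3) C  (was 1)
#8 (2,3) H  (was 3)
#9 (2,3) H  (was 3)
#10 (2,0) C  (was 3)
#11 (2,3) C  (was 0)
#12 (2,2) C  (was 3)
#13 (1,3) H  (was 3)
#14 (0,2) H  (was 2)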